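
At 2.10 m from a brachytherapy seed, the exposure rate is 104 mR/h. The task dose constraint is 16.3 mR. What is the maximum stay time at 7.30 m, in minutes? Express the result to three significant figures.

114 min

Using I₁d₁² = I₂d₂², rate at 7.30 m:
104 × (2.10/7.30)² = 104 × 0.08275 = 8.606 mR/h.
Stay time = 16.3 mR ÷ 8.606 mR/h = 1.894 h = 113.6 min.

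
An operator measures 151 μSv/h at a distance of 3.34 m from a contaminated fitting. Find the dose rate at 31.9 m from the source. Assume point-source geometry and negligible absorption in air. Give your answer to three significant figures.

1.66 μSv/h

By the inverse-square law, the rate at 31.9 m is
151 × (3.34/31.9)² = 151 × 0.01096 = 1.655 μSv/h.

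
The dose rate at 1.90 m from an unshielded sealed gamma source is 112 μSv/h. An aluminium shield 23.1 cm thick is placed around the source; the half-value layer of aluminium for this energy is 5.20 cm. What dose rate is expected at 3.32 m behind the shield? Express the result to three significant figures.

Distance alone: 112 × (1.90/3.32)² = 112 × 0.3275 = 36.68 μSv/h.
Shield: 23.1/5.20 = 4.442 half-value layers → attenuation 2^(−4.442) = 0.04601.
Combined: 36.68 × 0.04601 = 1.688 μSv/h.

1.69 μSv/h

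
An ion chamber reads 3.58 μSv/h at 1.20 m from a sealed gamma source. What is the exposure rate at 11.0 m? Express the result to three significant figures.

0.0426 μSv/h

Using I₁d₁² = I₂d₂², the rate at 11.0 m is
(1.20/11.0)² = 0.01190, so 3.58 × 0.01190 = 0.04260 μSv/h.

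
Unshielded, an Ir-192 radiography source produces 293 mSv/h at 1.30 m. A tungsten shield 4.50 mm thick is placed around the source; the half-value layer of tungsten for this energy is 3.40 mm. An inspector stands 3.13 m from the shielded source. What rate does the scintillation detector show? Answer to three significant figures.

Distance alone: (1.30/3.13)² = 0.1725, so 293 × 0.1725 = 50.54 mSv/h.
Shield: 4.50/3.40 = 1.324 half-value layers → attenuation 2^(−1.324) = 0.3994.
Combined: 50.54 × 0.3994 = 20.19 mSv/h.

20.2 mSv/h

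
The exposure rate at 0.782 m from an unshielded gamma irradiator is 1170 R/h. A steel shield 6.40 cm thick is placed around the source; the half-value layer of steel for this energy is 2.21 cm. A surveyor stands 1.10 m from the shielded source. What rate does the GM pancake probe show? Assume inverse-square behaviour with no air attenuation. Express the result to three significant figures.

Distance alone: (0.782/1.10)² = 0.5054, so 1170 × 0.5054 = 591.3 R/h.
Shield: 6.40/2.21 = 2.896 half-value layers → attenuation 2^(−2.896) = 0.1343.
Combined: 591.3 × 0.1343 = 79.41 R/h.

79.4 R/h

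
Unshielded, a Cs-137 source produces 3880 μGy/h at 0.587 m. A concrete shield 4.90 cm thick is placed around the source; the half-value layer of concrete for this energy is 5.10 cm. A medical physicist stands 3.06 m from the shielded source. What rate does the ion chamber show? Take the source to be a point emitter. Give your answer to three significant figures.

73.4 μGy/h

Distance alone: 3880 × (0.587/3.06)² = 3880 × 0.03680 = 142.8 μGy/h.
Shield: 4.90/5.10 = 0.9608 half-value layers → attenuation 2^(−0.9608) = 0.5138.
Combined: 142.8 × 0.5138 = 73.37 μGy/h.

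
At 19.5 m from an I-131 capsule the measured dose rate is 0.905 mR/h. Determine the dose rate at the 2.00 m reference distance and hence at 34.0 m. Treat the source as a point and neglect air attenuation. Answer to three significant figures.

86.0 mR/h; 0.298 mR/h

By the inverse-square law,
At 2.00 m: (19.5/2.00)² = 95.06, so 0.905 × 95.06 = 86.03 mR/h
At 34.0 m: (2.00/34.0)² = 0.003460, so 86.03 × 0.003460 = 0.2977 mR/h.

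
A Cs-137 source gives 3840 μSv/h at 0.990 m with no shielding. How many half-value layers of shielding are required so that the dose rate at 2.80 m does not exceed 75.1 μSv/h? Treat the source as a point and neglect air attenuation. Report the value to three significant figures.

At 2.80 m, distance alone gives 3840 × (0.990/2.80)² = 3840 × 0.1250 = 480.0 μSv/h.
Further attenuation needed: 480.0/75.1 = 6.391.
n = log₂(6.391) = 2.676 half-value layers.

2.68 half-value layers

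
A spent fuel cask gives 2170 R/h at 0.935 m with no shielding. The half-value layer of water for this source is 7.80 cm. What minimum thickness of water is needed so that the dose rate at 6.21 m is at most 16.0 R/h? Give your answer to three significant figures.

At 6.21 m, distance alone gives (0.935/6.21)² = 0.02267, so 2170 × 0.02267 = 49.19 R/h.
Further attenuation needed: 49.19/16.0 = 3.074.
n = log₂(3.074) = 1.620 half-value layers.
Thickness = 1.620 × 7.80 cm = 12.64 cm.

12.6 cm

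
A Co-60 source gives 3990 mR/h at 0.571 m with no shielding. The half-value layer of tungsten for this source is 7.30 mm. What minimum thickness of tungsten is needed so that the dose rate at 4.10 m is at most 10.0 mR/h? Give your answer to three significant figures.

At 4.10 m, distance alone gives 3990 × (0.571/4.10)² = 3990 × 0.01940 = 77.41 mR/h.
Further attenuation needed: 77.41/10.0 = 7.741.
n = log₂(7.741) = 2.953 half-value layers.
Thickness = 2.953 × 7.30 mm = 21.56 mm.

21.6 mm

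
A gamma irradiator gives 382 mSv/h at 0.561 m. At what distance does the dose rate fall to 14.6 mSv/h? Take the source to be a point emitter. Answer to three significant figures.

2.87 m

Since intensity falls as 1/r², d₂ = d₁·√(I₁/I₂).
I₁/I₂ = 382/14.6 = 26.16, so d₂ = 0.561 × √26.16 = 2.869 m.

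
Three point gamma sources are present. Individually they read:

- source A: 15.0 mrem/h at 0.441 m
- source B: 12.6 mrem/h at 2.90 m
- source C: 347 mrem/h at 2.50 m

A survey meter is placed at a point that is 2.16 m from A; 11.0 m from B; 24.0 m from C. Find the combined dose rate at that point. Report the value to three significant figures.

5.27 mrem/h

Each source contributes Iᵢ·(dᵢ/rᵢ)²; contributions add.
A: 15.0 × (0.441/2.16)² = 0.6253 mrem/h
B: 12.6 × (2.90/11.0)² = 0.8758 mrem/h
C: 347 × (2.50/24.0)² = 3.765 mrem/h
Total = 0.6253 + 0.8758 + 3.765 = 5.266 mrem/h.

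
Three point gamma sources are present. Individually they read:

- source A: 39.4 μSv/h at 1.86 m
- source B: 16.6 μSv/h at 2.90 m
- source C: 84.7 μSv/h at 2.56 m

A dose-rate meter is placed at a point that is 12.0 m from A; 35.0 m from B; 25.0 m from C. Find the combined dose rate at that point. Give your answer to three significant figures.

1.95 μSv/h

Each source contributes Iᵢ·(dᵢ/rᵢ)²; contributions add.
A: 39.4 × (1.86/12.0)² = 0.9466 μSv/h
B: 16.6 × (2.90/35.0)² = 0.1140 μSv/h
C: 84.7 × (2.56/25.0)² = 0.8881 μSv/h
Total = 0.9466 + 0.1140 + 0.8881 = 1.949 μSv/h.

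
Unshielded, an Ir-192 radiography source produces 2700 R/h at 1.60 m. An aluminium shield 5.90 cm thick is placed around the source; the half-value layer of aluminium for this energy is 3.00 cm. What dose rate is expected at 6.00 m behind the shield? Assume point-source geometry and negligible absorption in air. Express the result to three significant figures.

Distance alone: 2700 × (1.60/6.00)² = 2700 × 0.07111 = 192.0 R/h.
Shield: 5.90/3.00 = 1.967 half-value layers → attenuation 2^(−1.967) = 0.2558.
Combined: 192.0 × 0.2558 = 49.11 R/h.

49.1 R/h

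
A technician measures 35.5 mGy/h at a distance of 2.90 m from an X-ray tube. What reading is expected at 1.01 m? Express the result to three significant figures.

293 mGy/h

Using I₁d₁² = I₂d₂², the rate at 1.01 m is
35.5 × (2.90/1.01)² = 35.5 × 8.244 = 292.7 mGy/h.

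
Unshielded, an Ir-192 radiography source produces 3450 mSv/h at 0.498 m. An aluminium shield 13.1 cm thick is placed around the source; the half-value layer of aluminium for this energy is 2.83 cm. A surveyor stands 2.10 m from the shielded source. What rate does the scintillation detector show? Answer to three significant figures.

7.84 mSv/h

Distance alone: (0.498/2.10)² = 0.05624, so 3450 × 0.05624 = 194.0 mSv/h.
Shield: 13.1/2.83 = 4.629 half-value layers → attenuation 2^(−4.629) = 0.04041.
Combined: 194.0 × 0.04041 = 7.840 mSv/h.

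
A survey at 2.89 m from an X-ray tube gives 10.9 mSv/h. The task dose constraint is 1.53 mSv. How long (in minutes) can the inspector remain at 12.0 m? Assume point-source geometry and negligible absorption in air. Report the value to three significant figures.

145 min

Intensity scales as (d₁/d₂)², so rate at 12.0 m:
10.9 × (2.89/12.0)² = 10.9 × 0.05800 = 0.6322 mSv/h.
Stay time = 1.53 mSv ÷ 0.6322 mSv/h = 2.420 h = 145.2 min.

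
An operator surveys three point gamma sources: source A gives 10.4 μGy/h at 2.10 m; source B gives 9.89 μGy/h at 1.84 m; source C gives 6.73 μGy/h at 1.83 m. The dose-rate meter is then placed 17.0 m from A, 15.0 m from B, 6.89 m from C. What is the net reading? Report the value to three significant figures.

0.782 μGy/h

Each source contributes Iᵢ·(dᵢ/rᵢ)²; contributions add.
A: 10.4 × (2.10/17.0)² = 0.1587 μGy/h
B: 9.89 × (1.84/15.0)² = 0.1488 μGy/h
C: 6.73 × (1.83/6.89)² = 0.4748 μGy/h
Total = 0.1587 + 0.1488 + 0.4748 = 0.7823 μGy/h.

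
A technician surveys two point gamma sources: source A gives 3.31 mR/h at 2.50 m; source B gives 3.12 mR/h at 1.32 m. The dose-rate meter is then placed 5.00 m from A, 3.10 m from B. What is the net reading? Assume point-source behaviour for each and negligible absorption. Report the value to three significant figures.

Each source contributes Iᵢ·(dᵢ/rᵢ)²; contributions add.
A: 3.31 × (2.50/5.00)² = 0.8275 mR/h
B: 3.12 × (1.32/3.10)² = 0.5657 mR/h
Total = 0.8275 + 0.5657 = 1.393 mR/h.

1.39 mR/h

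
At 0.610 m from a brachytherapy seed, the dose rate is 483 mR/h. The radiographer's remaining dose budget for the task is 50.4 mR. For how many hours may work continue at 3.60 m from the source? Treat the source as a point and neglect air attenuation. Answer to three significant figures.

Since intensity falls as 1/r², rate at 3.60 m:
483 × (0.610/3.60)² = 483 × 0.02871 = 13.87 mR/h.
Stay time = 50.4 mR ÷ 13.87 mR/h = 3.634 h.

3.63 h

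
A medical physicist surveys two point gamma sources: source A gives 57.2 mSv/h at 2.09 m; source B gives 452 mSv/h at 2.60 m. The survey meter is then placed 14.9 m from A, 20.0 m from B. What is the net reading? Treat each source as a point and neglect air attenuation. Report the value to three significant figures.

Each source contributes Iᵢ·(dᵢ/rᵢ)²; contributions add.
A: 57.2 × (2.09/14.9)² = 1.125 mSv/h
B: 452 × (2.60/20.0)² = 7.639 mSv/h
Total = 1.125 + 7.639 = 8.764 mSv/h.

8.76 mSv/h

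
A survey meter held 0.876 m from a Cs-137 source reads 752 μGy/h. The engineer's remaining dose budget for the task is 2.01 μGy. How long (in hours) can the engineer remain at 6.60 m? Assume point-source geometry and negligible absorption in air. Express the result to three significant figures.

0.152 h

Since intensity falls as 1/r², rate at 6.60 m:
(0.876/6.60)² = 0.01762, so 752 × 0.01762 = 13.25 μGy/h.
Stay time = 2.01 μGy ÷ 13.25 μGy/h = 0.1517 h.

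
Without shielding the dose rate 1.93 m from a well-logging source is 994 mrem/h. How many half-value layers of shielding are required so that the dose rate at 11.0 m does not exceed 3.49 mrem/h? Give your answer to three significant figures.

3.13 half-value layers

At 11.0 m, distance alone gives (1.93/11.0)² = 0.03078, so 994 × 0.03078 = 30.60 mrem/h.
Further attenuation needed: 30.60/3.49 = 8.768.
n = log₂(8.768) = 3.132 half-value layers.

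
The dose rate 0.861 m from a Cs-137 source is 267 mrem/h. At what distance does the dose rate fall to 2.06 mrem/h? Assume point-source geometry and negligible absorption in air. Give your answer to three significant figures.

Intensity scales as (d₁/d₂)², so d₂ = d₁·√(I₁/I₂).
I₁/I₂ = 267/2.06 = 129.6, so d₂ = 0.861 × √129.6 = 9.802 m.

9.80 m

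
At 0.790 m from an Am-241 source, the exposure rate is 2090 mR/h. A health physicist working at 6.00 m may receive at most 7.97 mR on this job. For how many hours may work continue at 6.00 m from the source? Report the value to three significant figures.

Intensity scales as (d₁/d₂)², so rate at 6.00 m:
(0.790/6.00)² = 0.01734, so 2090 × 0.01734 = 36.24 mR/h.
Stay time = 7.97 mR ÷ 36.24 mR/h = 0.2199 h.

0.220 h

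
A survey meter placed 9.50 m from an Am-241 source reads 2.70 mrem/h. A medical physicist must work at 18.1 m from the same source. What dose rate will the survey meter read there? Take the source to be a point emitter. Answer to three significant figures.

Since intensity falls as 1/r², scaling from 9.50 m to 18.1 m:
(9.50/18.1)² = 0.2755, so 2.70 × 0.2755 = 0.7439 mrem/h.

0.744 mrem/h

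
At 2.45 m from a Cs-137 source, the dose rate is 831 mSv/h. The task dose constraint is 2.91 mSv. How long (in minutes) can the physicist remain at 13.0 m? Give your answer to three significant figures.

5.92 min

Applying the 1/r² law, rate at 13.0 m:
(2.45/13.0)² = 0.03552, so 831 × 0.03552 = 29.52 mSv/h.
Stay time = 2.91 mSv ÷ 29.52 mSv/h = 0.09858 h = 5.915 min.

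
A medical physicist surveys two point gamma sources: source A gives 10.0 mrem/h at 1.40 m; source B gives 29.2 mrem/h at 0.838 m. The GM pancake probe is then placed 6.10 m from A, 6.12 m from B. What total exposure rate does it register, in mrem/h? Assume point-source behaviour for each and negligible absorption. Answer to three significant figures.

1.07 mrem/h

Each source contributes Iᵢ·(dᵢ/rᵢ)²; contributions add.
A: 10.0 × (1.40/6.10)² = 0.5267 mrem/h
B: 29.2 × (0.838/6.12)² = 0.5475 mrem/h
Total = 0.5267 + 0.5475 = 1.074 mrem/h.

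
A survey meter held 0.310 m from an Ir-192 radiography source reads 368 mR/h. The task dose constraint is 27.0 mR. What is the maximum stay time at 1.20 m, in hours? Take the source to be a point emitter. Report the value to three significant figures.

Intensity scales as (d₁/d₂)², so rate at 1.20 m:
(0.310/1.20)² = 0.06674, so 368 × 0.06674 = 24.56 mR/h.
Stay time = 27.0 mR ÷ 24.56 mR/h = 1.099 h.

1.10 h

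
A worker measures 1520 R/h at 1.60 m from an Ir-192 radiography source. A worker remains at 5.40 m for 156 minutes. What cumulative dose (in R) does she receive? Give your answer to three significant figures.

347 R

Since intensity falls as 1/r², rate at 5.40 m:
(1.60/5.40)² = 0.08779, so 1520 × 0.08779 = 133.4 R/h.
Dose = rate × time = 133.4 R/h × 2.600 h = 346.8 R.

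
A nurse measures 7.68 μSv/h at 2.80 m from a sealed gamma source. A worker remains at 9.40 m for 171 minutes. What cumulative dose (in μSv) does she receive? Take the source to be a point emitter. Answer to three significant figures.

1.94 μSv

Since intensity falls as 1/r², rate at 9.40 m:
7.68 × (2.80/9.40)² = 7.68 × 0.08873 = 0.6814 μSv/h.
Dose = rate × time = 0.6814 μSv/h × 2.850 h = 1.942 μSv.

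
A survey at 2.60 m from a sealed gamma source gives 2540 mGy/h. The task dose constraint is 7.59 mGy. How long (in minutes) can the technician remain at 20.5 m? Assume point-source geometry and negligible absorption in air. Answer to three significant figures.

Applying the 1/r² law, rate at 20.5 m:
2540 × (2.60/20.5)² = 2540 × 0.01609 = 40.87 mGy/h.
Stay time = 7.59 mGy ÷ 40.87 mGy/h = 0.1857 h = 11.14 min.

11.1 min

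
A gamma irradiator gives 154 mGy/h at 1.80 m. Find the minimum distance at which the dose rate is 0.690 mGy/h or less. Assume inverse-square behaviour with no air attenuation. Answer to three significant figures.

26.9 m

Applying the 1/r² law, d₂ = d₁·√(I₁/I₂).
I₁/I₂ = 154/0.690 = 223.2, so d₂ = 1.80 × √223.2 = 26.89 m.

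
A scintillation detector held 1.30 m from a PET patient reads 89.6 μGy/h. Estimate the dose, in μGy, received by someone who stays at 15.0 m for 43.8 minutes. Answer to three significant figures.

Since intensity falls as 1/r², rate at 15.0 m:
(1.30/15.0)² = 0.007511, so 89.6 × 0.007511 = 0.6730 μGy/h.
Dose = rate × time = 0.6730 μGy/h × 0.7300 h = 0.4913 μGy.

0.491 μGy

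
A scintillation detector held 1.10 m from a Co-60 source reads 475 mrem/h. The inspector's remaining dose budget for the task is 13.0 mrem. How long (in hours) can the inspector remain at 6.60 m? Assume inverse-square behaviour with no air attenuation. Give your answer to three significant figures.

0.985 h

Applying the 1/r² law, rate at 6.60 m:
475 × (1.10/6.60)² = 475 × 0.02778 = 13.20 mrem/h.
Stay time = 13.0 mrem ÷ 13.20 mrem/h = 0.9848 h.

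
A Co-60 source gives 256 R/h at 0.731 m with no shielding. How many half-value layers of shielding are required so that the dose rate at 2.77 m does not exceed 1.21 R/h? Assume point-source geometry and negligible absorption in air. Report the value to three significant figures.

At 2.77 m, distance alone gives (0.731/2.77)² = 0.06964, so 256 × 0.06964 = 17.83 R/h.
Further attenuation needed: 17.83/1.21 = 14.74.
n = log₂(14.74) = 3.882 half-value layers.

3.88 half-value layers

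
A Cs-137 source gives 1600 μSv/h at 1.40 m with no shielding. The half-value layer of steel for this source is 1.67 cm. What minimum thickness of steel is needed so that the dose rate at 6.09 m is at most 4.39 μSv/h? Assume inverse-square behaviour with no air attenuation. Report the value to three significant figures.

7.13 cm

At 6.09 m, distance alone gives 1600 × (1.40/6.09)² = 1600 × 0.05285 = 84.56 μSv/h.
Further attenuation needed: 84.56/4.39 = 19.26.
n = log₂(19.26) = 4.268 half-value layers.
Thickness = 4.268 × 1.67 cm = 7.128 cm.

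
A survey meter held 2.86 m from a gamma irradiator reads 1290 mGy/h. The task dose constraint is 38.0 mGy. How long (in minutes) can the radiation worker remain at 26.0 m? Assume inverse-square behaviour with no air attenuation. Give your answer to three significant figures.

Intensity scales as (d₁/d₂)², so rate at 26.0 m:
(2.86/26.0)² = 0.01210, so 1290 × 0.01210 = 15.61 mGy/h.
Stay time = 38.0 mGy ÷ 15.61 mGy/h = 2.434 h = 146.0 min.

146 min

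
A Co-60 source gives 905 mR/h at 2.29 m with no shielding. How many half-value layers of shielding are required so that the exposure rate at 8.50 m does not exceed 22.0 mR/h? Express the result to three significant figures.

At 8.50 m, distance alone gives (2.29/8.50)² = 0.07258, so 905 × 0.07258 = 65.68 mR/h.
Further attenuation needed: 65.68/22.0 = 2.985.
n = log₂(2.985) = 1.578 half-value layers.

1.58 half-value layers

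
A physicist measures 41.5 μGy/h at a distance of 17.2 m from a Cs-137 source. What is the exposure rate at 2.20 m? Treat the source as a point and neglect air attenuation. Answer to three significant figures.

2540 μGy/h

Since intensity falls as 1/r², the rate at 2.20 m is
41.5 × (17.2/2.20)² = 41.5 × 61.12 = 2536 μGy/h.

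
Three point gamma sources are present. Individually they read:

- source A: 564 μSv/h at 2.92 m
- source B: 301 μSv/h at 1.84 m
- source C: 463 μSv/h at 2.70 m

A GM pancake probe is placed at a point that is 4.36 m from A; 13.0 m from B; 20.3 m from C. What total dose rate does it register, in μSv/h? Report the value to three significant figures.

267 μSv/h

By superposition, sum each source's inverse-square contribution:
A: 564 × (2.92/4.36)² = 253.0 μSv/h
B: 301 × (1.84/13.0)² = 6.030 μSv/h
C: 463 × (2.70/20.3)² = 8.191 μSv/h
Total = 253.0 + 6.030 + 8.191 = 267.2 μSv/h.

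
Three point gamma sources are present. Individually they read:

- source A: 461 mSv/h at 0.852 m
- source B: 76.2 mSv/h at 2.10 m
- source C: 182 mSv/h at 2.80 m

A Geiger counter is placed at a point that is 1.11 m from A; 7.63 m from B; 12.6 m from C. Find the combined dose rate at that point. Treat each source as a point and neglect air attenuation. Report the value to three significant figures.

Each source contributes Iᵢ·(dᵢ/rᵢ)²; contributions add.
A: 461 × (0.852/1.11)² = 271.6 mSv/h
B: 76.2 × (2.10/7.63)² = 5.772 mSv/h
C: 182 × (2.80/12.6)² = 8.988 mSv/h
Total = 271.6 + 5.772 + 8.988 = 286.4 mSv/h.

286 mSv/h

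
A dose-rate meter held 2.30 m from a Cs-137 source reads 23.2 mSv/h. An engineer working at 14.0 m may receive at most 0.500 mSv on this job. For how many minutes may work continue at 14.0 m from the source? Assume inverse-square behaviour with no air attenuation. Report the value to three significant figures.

By the inverse-square law, rate at 14.0 m:
(2.30/14.0)² = 0.02699, so 23.2 × 0.02699 = 0.6262 mSv/h.
Stay time = 0.500 mSv ÷ 0.6262 mSv/h = 0.7985 h = 47.91 min.

47.9 min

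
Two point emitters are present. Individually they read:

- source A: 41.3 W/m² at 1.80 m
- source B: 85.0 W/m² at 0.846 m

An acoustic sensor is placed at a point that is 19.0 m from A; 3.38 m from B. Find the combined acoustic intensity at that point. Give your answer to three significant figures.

Each source contributes Iᵢ·(dᵢ/rᵢ)²; contributions add.
A: 41.3 × (1.80/19.0)² = 0.3707 W/m²
B: 85.0 × (0.846/3.38)² = 5.325 W/m²
Total = 0.3707 + 5.325 = 5.696 W/m².

5.70 W/m²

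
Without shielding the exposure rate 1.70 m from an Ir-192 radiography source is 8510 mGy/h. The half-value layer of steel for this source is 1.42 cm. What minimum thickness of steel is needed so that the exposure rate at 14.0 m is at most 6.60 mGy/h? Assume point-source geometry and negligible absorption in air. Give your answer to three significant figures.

At 14.0 m, distance alone gives (1.70/14.0)² = 0.01474, so 8510 × 0.01474 = 125.4 mGy/h.
Further attenuation needed: 125.4/6.60 = 19.00.
n = log₂(19.00) = 4.248 half-value layers.
Thickness = 4.248 × 1.42 cm = 6.032 cm.

6.03 cm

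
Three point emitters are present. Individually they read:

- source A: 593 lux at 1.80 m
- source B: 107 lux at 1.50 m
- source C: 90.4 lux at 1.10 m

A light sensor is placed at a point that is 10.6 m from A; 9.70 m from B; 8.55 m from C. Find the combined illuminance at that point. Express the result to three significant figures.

21.2 lux

Each source contributes Iᵢ·(dᵢ/rᵢ)²; contributions add.
A: 593 × (1.80/10.6)² = 17.10 lux
B: 107 × (1.50/9.70)² = 2.559 lux
C: 90.4 × (1.10/8.55)² = 1.496 lux
Total = 17.10 + 2.559 + 1.496 = 21.16 lux.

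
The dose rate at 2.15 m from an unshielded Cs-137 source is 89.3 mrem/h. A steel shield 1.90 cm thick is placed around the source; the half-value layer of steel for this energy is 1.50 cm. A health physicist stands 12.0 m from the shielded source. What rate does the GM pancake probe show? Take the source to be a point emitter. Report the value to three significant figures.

Distance alone: (2.15/12.0)² = 0.03210, so 89.3 × 0.03210 = 2.867 mrem/h.
Shield: 1.90/1.50 = 1.267 half-value layers → attenuation 2^(−1.267) = 0.4155.
Combined: 2.867 × 0.4155 = 1.191 mrem/h.

1.19 mrem/h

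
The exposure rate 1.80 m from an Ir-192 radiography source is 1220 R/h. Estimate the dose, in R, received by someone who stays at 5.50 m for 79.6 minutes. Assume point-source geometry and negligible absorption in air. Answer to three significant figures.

173 R

By the inverse-square law, rate at 5.50 m:
(1.80/5.50)² = 0.1071, so 1220 × 0.1071 = 130.7 R/h.
Dose = rate × time = 130.7 R/h × 1.327 h = 173.4 R.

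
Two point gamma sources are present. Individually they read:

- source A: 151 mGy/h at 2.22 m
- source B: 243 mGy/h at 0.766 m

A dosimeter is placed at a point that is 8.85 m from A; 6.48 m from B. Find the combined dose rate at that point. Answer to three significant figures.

12.9 mGy/h

By superposition, sum each source's inverse-square contribution:
A: 151 × (2.22/8.85)² = 9.502 mGy/h
B: 243 × (0.766/6.48)² = 3.396 mGy/h
Total = 9.502 + 3.396 = 12.90 mGy/h.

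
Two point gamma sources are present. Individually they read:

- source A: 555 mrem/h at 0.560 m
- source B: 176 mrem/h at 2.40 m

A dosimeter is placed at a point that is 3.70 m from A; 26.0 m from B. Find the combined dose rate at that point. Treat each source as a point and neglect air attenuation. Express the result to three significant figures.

14.2 mrem/h

Each source contributes Iᵢ·(dᵢ/rᵢ)²; contributions add.
A: 555 × (0.560/3.70)² = 12.71 mrem/h
B: 176 × (2.40/26.0)² = 1.500 mrem/h
Total = 12.71 + 1.500 = 14.21 mrem/h.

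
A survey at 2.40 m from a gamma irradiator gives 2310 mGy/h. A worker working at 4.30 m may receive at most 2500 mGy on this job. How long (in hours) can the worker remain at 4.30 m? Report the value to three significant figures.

Intensity scales as (d₁/d₂)², so rate at 4.30 m:
2310 × (2.40/4.30)² = 2310 × 0.3115 = 719.6 mGy/h.
Stay time = 2500 mGy ÷ 719.6 mGy/h = 3.474 h.

3.47 h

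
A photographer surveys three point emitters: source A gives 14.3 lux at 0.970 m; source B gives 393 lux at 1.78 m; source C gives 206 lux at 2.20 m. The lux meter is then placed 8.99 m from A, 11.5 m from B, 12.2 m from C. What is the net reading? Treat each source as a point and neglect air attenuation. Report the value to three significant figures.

16.3 lux

Each source contributes Iᵢ·(dᵢ/rᵢ)²; contributions add.
A: 14.3 × (0.970/8.99)² = 0.1665 lux
B: 393 × (1.78/11.5)² = 9.415 lux
C: 206 × (2.20/12.2)² = 6.699 lux
Total = 0.1665 + 9.415 + 6.699 = 16.28 lux.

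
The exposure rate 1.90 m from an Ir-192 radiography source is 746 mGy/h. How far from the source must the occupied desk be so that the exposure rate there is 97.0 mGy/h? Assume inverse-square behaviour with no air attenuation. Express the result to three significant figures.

5.27 m

Applying the 1/r² law, d₂ = d₁·√(I₁/I₂).
I₁/I₂ = 746/97.0 = 7.691, so d₂ = 1.90 × √7.691 = 5.269 m.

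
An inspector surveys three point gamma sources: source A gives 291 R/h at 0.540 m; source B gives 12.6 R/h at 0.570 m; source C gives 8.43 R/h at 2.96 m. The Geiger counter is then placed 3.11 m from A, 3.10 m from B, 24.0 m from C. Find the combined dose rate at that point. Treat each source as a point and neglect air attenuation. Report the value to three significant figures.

9.33 R/h

Each source contributes Iᵢ·(dᵢ/rᵢ)²; contributions add.
A: 291 × (0.540/3.11)² = 8.773 R/h
B: 12.6 × (0.570/3.10)² = 0.4260 R/h
C: 8.43 × (2.96/24.0)² = 0.1282 R/h
Total = 8.773 + 0.4260 + 0.1282 = 9.327 R/h.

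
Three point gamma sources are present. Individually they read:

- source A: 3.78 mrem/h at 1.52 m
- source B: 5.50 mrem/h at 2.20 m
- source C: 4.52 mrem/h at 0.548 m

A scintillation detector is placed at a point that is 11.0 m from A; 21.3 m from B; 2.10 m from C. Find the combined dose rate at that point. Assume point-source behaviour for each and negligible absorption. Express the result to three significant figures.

Each source contributes Iᵢ·(dᵢ/rᵢ)²; contributions add.
A: 3.78 × (1.52/11.0)² = 0.07218 mrem/h
B: 5.50 × (2.20/21.3)² = 0.05867 mrem/h
C: 4.52 × (0.548/2.10)² = 0.3078 mrem/h
Total = 0.07218 + 0.05867 + 0.3078 = 0.4386 mrem/h.

0.439 mrem/h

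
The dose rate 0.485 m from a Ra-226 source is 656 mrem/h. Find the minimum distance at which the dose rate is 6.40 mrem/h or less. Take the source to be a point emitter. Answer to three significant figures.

4.91 m

By the inverse-square law, d₂ = d₁·√(I₁/I₂).
I₁/I₂ = 656/6.40 = 102.5, so d₂ = 0.485 × √102.5 = 4.910 m.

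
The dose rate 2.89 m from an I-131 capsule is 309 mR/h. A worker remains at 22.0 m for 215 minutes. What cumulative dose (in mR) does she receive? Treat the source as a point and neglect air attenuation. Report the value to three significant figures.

Applying the 1/r² law, rate at 22.0 m:
309 × (2.89/22.0)² = 309 × 0.01726 = 5.333 mR/h.
Dose = rate × time = 5.333 mR/h × 3.583 h = 19.11 mR.

19.1 mR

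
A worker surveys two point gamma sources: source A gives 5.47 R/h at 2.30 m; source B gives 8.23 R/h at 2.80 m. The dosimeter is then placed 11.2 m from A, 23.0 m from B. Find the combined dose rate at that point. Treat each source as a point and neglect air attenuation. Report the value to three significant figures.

Each source contributes Iᵢ·(dᵢ/rᵢ)²; contributions add.
A: 5.47 × (2.30/11.2)² = 0.2307 R/h
B: 8.23 × (2.80/23.0)² = 0.1220 R/h
Total = 0.2307 + 0.1220 = 0.3527 R/h.

0.353 R/h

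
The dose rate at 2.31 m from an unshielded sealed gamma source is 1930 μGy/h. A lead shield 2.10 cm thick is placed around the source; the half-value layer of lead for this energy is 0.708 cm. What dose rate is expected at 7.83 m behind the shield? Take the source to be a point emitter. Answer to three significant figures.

21.5 μGy/h

Distance alone: (2.31/7.83)² = 0.08704, so 1930 × 0.08704 = 168.0 μGy/h.
Shield: 2.10/0.708 = 2.966 half-value layers → attenuation 2^(−2.966) = 0.1280.
Combined: 168.0 × 0.1280 = 21.50 μGy/h.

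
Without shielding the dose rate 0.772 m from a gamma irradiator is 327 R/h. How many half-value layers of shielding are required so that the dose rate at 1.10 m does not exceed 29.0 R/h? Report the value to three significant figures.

At 1.10 m, distance alone gives 327 × (0.772/1.10)² = 327 × 0.4925 = 161.0 R/h.
Further attenuation needed: 161.0/29.0 = 5.552.
n = log₂(5.552) = 2.473 half-value layers.

2.47 half-value layers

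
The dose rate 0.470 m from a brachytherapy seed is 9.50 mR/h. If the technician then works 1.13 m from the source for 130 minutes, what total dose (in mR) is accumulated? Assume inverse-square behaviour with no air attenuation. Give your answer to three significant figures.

3.56 mR

Since intensity falls as 1/r², rate at 1.13 m:
(0.470/1.13)² = 0.1730, so 9.50 × 0.1730 = 1.643 mR/h.
Dose = rate × time = 1.643 mR/h × 2.167 h = 3.560 mR.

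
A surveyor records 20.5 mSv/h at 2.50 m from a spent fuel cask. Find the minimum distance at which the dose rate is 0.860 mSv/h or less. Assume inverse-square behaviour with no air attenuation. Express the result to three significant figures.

12.2 m

Applying the 1/r² law, d₂ = d₁·√(I₁/I₂).
I₁/I₂ = 20.5/0.860 = 23.84, so d₂ = 2.50 × √23.84 = 12.21 m.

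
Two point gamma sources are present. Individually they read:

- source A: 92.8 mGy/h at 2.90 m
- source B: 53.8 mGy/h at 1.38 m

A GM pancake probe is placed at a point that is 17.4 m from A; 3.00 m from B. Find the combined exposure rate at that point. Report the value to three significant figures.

14.0 mGy/h

By superposition, sum each source's inverse-square contribution:
A: 92.8 × (2.90/17.4)² = 2.578 mGy/h
B: 53.8 × (1.38/3.00)² = 11.38 mGy/h
Total = 2.578 + 11.38 = 13.96 mGy/h.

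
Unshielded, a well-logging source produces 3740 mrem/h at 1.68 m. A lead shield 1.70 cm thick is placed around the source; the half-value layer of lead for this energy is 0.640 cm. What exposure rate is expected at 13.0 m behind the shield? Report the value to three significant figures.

Distance alone: 3740 × (1.68/13.0)² = 3740 × 0.01670 = 62.46 mrem/h.
Shield: 1.70/0.640 = 2.656 half-value layers → attenuation 2^(−2.656) = 0.1587.
Combined: 62.46 × 0.1587 = 9.912 mrem/h.

9.91 mrem/h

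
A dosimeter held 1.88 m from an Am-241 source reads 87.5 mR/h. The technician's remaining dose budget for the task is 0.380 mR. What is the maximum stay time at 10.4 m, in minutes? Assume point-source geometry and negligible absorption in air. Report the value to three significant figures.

7.97 min

Intensity scales as (d₁/d₂)², so rate at 10.4 m:
(1.88/10.4)² = 0.03268, so 87.5 × 0.03268 = 2.860 mR/h.
Stay time = 0.380 mR ÷ 2.860 mR/h = 0.1329 h = 7.974 min.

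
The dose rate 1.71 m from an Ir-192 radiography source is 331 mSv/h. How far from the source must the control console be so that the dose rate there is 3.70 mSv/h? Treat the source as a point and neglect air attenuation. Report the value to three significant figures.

16.2 m

Since intensity falls as 1/r², d₂ = d₁·√(I₁/I₂).
I₁/I₂ = 331/3.70 = 89.46, so d₂ = 1.71 × √89.46 = 16.17 m.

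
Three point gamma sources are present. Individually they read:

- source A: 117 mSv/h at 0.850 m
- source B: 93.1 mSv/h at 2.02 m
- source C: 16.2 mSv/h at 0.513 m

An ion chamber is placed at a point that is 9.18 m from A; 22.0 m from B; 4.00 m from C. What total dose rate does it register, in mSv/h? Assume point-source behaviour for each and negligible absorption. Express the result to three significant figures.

2.05 mSv/h

By superposition, sum each source's inverse-square contribution:
A: 117 × (0.850/9.18)² = 1.003 mSv/h
B: 93.1 × (2.02/22.0)² = 0.7849 mSv/h
C: 16.2 × (0.513/4.00)² = 0.2665 mSv/h
Total = 1.003 + 0.7849 + 0.2665 = 2.054 mSv/h.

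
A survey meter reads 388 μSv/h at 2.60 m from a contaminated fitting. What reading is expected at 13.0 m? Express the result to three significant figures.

Since intensity falls as 1/r², the rate at 13.0 m is
388 × (2.60/13.0)² = 388 × 0.04000 = 15.52 μSv/h.

15.5 μSv/h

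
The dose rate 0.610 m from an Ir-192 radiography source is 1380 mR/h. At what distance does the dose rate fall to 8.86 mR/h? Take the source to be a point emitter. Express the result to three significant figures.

7.61 m

Using I₁d₁² = I₂d₂², d₂ = d₁·√(I₁/I₂).
I₁/I₂ = 1380/8.86 = 155.8, so d₂ = 0.610 × √155.8 = 7.614 m.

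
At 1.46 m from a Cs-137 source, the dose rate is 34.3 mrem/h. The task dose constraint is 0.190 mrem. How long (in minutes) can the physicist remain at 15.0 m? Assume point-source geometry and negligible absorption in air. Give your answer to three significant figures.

By the inverse-square law, rate at 15.0 m:
(1.46/15.0)² = 0.009474, so 34.3 × 0.009474 = 0.3250 mrem/h.
Stay time = 0.190 mrem ÷ 0.3250 mrem/h = 0.5846 h = 35.08 min.

35.1 min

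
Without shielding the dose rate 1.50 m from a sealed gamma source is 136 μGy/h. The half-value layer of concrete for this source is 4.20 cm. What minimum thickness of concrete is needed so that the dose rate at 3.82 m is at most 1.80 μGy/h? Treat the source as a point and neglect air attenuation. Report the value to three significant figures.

At 3.82 m, distance alone gives (1.50/3.82)² = 0.1542, so 136 × 0.1542 = 20.97 μGy/h.
Further attenuation needed: 20.97/1.80 = 11.65.
n = log₂(11.65) = 3.542 half-value layers.
Thickness = 3.542 × 4.20 cm = 14.88 cm.

14.9 cm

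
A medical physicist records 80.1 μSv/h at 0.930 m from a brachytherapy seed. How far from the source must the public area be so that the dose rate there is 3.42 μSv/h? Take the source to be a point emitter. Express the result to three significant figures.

4.50 m

By the inverse-square law, d₂ = d₁·√(I₁/I₂).
I₁/I₂ = 80.1/3.42 = 23.42, so d₂ = 0.930 × √23.42 = 4.501 m.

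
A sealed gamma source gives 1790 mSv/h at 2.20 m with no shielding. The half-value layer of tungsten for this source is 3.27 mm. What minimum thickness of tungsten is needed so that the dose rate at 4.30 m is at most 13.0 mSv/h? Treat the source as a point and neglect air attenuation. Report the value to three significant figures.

16.9 mm

At 4.30 m, distance alone gives 1790 × (2.20/4.30)² = 1790 × 0.2618 = 468.6 mSv/h.
Further attenuation needed: 468.6/13.0 = 36.05.
n = log₂(36.05) = 5.172 half-value layers.
Thickness = 5.172 × 3.27 mm = 16.91 mm.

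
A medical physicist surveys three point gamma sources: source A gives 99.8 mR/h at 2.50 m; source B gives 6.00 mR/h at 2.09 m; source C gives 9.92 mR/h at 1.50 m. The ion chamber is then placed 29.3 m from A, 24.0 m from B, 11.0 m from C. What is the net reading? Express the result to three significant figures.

By superposition, sum each source's inverse-square contribution:
A: 99.8 × (2.50/29.3)² = 0.7266 mR/h
B: 6.00 × (2.09/24.0)² = 0.04550 mR/h
C: 9.92 × (1.50/11.0)² = 0.1845 mR/h
Total = 0.7266 + 0.04550 + 0.1845 = 0.9566 mR/h.

0.957 mR/h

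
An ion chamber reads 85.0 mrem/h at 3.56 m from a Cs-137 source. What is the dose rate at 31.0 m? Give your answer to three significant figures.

1.12 mrem/h

Using I₁d₁² = I₂d₂², the rate at 31.0 m is
85.0 × (3.56/31.0)² = 85.0 × 0.01319 = 1.121 mrem/h.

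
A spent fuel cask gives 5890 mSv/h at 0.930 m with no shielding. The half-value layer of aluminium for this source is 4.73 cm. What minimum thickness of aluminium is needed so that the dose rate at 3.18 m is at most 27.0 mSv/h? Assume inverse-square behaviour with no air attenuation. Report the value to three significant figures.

20.0 cm

At 3.18 m, distance alone gives 5890 × (0.930/3.18)² = 5890 × 0.08553 = 503.8 mSv/h.
Further attenuation needed: 503.8/27.0 = 18.66.
n = log₂(18.66) = 4.222 half-value layers.
Thickness = 4.222 × 4.73 cm = 19.97 cm.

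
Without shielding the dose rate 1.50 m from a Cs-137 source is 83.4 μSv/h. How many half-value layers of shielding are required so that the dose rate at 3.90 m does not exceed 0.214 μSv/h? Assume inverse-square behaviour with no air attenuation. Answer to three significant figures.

At 3.90 m, distance alone gives (1.50/3.90)² = 0.1479, so 83.4 × 0.1479 = 12.33 μSv/h.
Further attenuation needed: 12.33/0.214 = 57.62.
n = log₂(57.62) = 5.848 half-value layers.

5.85 half-value layers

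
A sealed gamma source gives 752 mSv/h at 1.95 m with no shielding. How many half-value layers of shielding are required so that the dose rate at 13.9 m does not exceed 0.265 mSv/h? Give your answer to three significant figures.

5.80 half-value layers

At 13.9 m, distance alone gives 752 × (1.95/13.9)² = 752 × 0.01968 = 14.80 mSv/h.
Further attenuation needed: 14.80/0.265 = 55.85.
n = log₂(55.85) = 5.803 half-value layers.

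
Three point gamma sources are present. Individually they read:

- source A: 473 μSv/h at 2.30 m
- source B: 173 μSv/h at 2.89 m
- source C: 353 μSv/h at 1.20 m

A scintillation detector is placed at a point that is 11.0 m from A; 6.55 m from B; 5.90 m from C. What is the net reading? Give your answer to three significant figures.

69.0 μSv/h

Each source contributes Iᵢ·(dᵢ/rᵢ)²; contributions add.
A: 473 × (2.30/11.0)² = 20.68 μSv/h
B: 173 × (2.89/6.55)² = 33.68 μSv/h
C: 353 × (1.20/5.90)² = 14.60 μSv/h
Total = 20.68 + 33.68 + 14.60 = 68.96 μSv/h.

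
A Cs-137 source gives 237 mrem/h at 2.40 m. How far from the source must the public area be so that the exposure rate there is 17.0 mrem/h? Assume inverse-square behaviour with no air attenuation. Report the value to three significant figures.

8.96 m

By the inverse-square law, d₂ = d₁·√(I₁/I₂).
I₁/I₂ = 237/17.0 = 13.94, so d₂ = 2.40 × √13.94 = 8.961 m.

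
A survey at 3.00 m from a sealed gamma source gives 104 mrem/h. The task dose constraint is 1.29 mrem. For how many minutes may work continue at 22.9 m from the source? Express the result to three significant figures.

43.4 min

By the inverse-square law, rate at 22.9 m:
104 × (3.00/22.9)² = 104 × 0.01716 = 1.785 mrem/h.
Stay time = 1.29 mrem ÷ 1.785 mrem/h = 0.7227 h = 43.36 min.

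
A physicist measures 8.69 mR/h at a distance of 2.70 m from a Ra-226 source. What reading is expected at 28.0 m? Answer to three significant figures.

Applying the 1/r² law, the rate at 28.0 m is
(2.70/28.0)² = 0.009298, so 8.69 × 0.009298 = 0.08080 mR/h.

0.0808 mR/h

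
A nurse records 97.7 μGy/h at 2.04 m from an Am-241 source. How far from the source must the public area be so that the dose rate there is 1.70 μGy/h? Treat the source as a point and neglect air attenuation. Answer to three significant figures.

15.5 m

By the inverse-square law, d₂ = d₁·√(I₁/I₂).
I₁/I₂ = 97.7/1.70 = 57.47, so d₂ = 2.04 × √57.47 = 15.47 m.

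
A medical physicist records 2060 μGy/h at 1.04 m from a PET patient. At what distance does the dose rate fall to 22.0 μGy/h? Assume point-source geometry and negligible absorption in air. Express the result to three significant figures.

Using I₁d₁² = I₂d₂², d₂ = d₁·√(I₁/I₂).
I₁/I₂ = 2060/22.0 = 93.64, so d₂ = 1.04 × √93.64 = 10.06 m.

10.1 m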